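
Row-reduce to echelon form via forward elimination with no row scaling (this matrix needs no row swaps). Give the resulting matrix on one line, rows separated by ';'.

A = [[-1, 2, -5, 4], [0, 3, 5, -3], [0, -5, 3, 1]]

REF = [-1 2 -5 4; 0 3 5 -3; 0 0 34/3 -4]

Forward elimination:
R3 <- R3 - (-5/3)*R2:  [    0     0  34/3    -4 ]
Row echelon form:
[ -1  2    -5   4 ]
[  0  3     5  -3 ]
[  0  0  34/3  -4 ]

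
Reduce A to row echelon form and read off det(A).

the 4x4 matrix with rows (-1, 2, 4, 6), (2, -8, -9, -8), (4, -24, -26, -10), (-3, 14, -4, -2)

det(A) = 144

Forward elimination:
R2 <- R2 - (-2)*R1:  [  0  -4  -1   4 ]
R3 <- R3 - (-4)*R1:  [   0  -16  -10   14 ]
R4 <- R4 - (3)*R1:  [   0    8  -16  -20 ]
R3 <- R3 - (4)*R2:  [  0   0  -6  -2 ]
R4 <- R4 - (-2)*R2:  [   0    0  -18  -12 ]
R4 <- R4 - (3)*R3:  [  0   0   0  -6 ]
Upper-triangular form:
[ -1   2   4   6 ]
[  0  -4  -1   4 ]
[  0   0  -6  -2 ]
[  0   0   0  -6 ]
det(A) = (-1)^0 * (-1) * (-4) * (-6) * (-6) = 144  (0 row swaps -> sign +1)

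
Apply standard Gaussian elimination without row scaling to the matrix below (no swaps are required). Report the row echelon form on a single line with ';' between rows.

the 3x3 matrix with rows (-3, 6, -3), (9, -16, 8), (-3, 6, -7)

Forward elimination:
R2 <- R2 - (-3)*R1:  [  0   2  -1 ]
R3 <- R3 - (1)*R1:  [  0   0  -4 ]
Row echelon form:
[ -3  6  -3 ]
[  0  2  -1 ]
[  0  0  -4 ]

REF = [-3 6 -3; 0 2 -1; 0 0 -4]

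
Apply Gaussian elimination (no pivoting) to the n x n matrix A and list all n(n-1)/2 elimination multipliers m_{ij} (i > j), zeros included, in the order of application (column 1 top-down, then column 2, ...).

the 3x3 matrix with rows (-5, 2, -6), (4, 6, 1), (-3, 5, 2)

Forward elimination:
R2 <- R2 - (-4/5)*R1:  [     0   38/5  -19/5 ]
R3 <- R3 - (3/5)*R1:  [    0  19/5  28/5 ]
R3 <- R3 - (1/2)*R2:  [    0     0  15/2 ]
Multipliers (in order of application): m_{21} = -4/5, m_{31} = 3/5, m_{32} = 1/2

multipliers: -4/5, 3/5, 1/2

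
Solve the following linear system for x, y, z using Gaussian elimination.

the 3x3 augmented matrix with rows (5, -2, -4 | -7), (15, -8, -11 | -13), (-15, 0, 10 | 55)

(-5, -5, -2)

Forward elimination on [A|b]:
R2 <- R2 - (3)*R1:  [  0  -2   1   8 ]
R3 <- R3 - (-3)*R1:  [  0  -6  -2  34 ]
R3 <- R3 - (3)*R2:  [  0   0  -5  10 ]
Row echelon form:
[ 5  -2  -4  |  -7 ]
[ 0  -2   1  |   8 ]
[ 0   0  -5  |  10 ]
Back-substitution:
z = (10) / -5 = -2
y = (8 - (1)*(-2)) / -2 = -5
x = (-7 - (-2)*(-5) - (-4)*(-2)) / 5 = -5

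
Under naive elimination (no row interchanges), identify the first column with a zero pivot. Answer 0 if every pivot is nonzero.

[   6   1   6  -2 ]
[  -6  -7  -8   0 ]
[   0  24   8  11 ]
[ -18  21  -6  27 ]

Naive forward elimination:
R2 <- R2 - (-1)*R1:  [  0  -6  -2  -2 ]
R4 <- R4 - (-3)*R1:  [  0  24  12  21 ]
R3 <- R3 - (-4)*R2:  [ 0  0  0  3 ]
R4 <- R4 - (-4)*R2:  [  0   0   4  13 ]
Matrix at this point:
[ 6   1   6  -2 ]
[ 0  -6  -2  -2 ]
[ 0   0   0   3 ]
[ 0   0   4  13 ]
Pivot entry (3,3) is zero but row 4 has 4 in column 3 -> naive elimination stops; a row interchange (e.g. R3 <-> R4) would be required here.

first zero-pivot column = 3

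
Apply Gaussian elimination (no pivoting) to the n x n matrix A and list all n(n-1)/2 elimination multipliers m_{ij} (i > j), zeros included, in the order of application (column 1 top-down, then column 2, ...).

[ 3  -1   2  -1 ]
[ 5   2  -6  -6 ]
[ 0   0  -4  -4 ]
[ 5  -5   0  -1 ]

Forward elimination:
R2 <- R2 - (5/3)*R1:  [     0   11/3  -28/3  -13/3 ]
R3: entry in column 1 is already 0 -> m_{31} = 0 (no row operation needed)
R4 <- R4 - (5/3)*R1:  [     0  -10/3  -10/3    2/3 ]
R3: entry in column 2 is already 0 -> m_{32} = 0 (no row operation needed)
R4 <- R4 - (-10/11)*R2:  [       0        0  -130/11   -36/11 ]
R4 <- R4 - (65/22)*R3:  [     0      0      0  94/11 ]
Multipliers (in order of application): m_{21} = 5/3, m_{31} = 0, m_{41} = 5/3, m_{32} = 0, m_{42} = -10/11, m_{43} = 65/22

multipliers: 5/3, 0, 5/3, 0, -10/11, 65/22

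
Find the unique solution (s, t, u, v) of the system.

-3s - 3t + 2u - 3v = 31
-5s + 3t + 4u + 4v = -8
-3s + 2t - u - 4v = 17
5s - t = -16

(-4, -4, -1, -3)

Forward elimination on [A|b]:
R2 <- R2 - (5/3)*R1:  [      0       8     2/3       9  -179/3 ]
R3 <- R3 - (1)*R1:  [   0    5   -3   -1  -14 ]
R4 <- R4 - (-5/3)*R1:  [     0     -6   10/3     -5  107/3 ]
R3 <- R3 - (5/8)*R2:  [      0       0  -41/12   -53/8  559/24 ]
R4 <- R4 - (-3/4)*R2:  [       0        0     23/6      7/4  -109/12 ]
R4 <- R4 - (-46/41)*R3:  [       0        0        0  -233/41   699/41 ]
Row echelon form:
[ -3  -3       2       -3  |      31 ]
[  0   8     2/3        9  |  -179/3 ]
[  0   0  -41/12    -53/8  |  559/24 ]
[  0   0       0  -233/41  |  699/41 ]
Back-substitution:
v = (699/41) / (-233/41) = -3
u = (559/24 - (-53/8)*(-3)) / (-41/12) = -1
t = (-179/3 - (2/3)*(-1) - (9)*(-3)) / 8 = -4
s = (31 - (-3)*(-4) - (2)*(-1) - (-3)*(-3)) / -3 = -4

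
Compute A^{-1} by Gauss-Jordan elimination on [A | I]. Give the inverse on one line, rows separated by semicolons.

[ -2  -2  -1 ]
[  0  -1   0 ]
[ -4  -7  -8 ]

inverse = [-2/3 3/4 1/12; 0 -1 0; 1/3 1/2 -1/6]

Gauss-Jordan on [A | I]:
R1 <- (1/-2)*R1:  [    1     1   1/2  |  -1/2     0     0 ]
R3 <- R3 - (-4)*R1:  [  0  -3  -6  |  -2   0   1 ]
R2 <- (1/-1)*R2:  [  0   1   0  |   0  -1   0 ]
R1 <- R1 - (1)*R2:  [    1     0   1/2  |  -1/2     1     0 ]
R3 <- R3 - (-3)*R2:  [  0   0  -6  |  -2  -3   1 ]
R3 <- (1/-6)*R3:  [    0     0     1  |   1/3   1/2  -1/6 ]
R1 <- R1 - (1/2)*R3:  [    1     0     0  |  -2/3   3/4  1/12 ]
Right block of [I | A^{-1}] is the inverse:
[ -2/3  3/4  1/12 ]
[    0   -1     0 ]
[  1/3  1/2  -1/6 ]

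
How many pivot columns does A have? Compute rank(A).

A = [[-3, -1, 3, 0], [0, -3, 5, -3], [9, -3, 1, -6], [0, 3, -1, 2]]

rank(A) = 3

Row reduction:
R3 <- R3 - (-3)*R1:  [  0  -6  10  -6 ]
R3 <- R3 - (2)*R2:  [ 0  0  0  0 ]
R4 <- R4 - (-1)*R2:  [  0   0   4  -1 ]
R3 <-> R4   (pivot in column 3 was zero)
[ -3  -1  3   0 ]
[  0  -3  5  -3 ]
[  0   0  4  -1 ]
[  0   0  0   0 ]
Row echelon form:
[ -3  -1  3   0 ]
[  0  -3  5  -3 ]
[  0   0  4  -1 ]
[  0   0  0   0 ]
Nonzero rows / pivot columns: 3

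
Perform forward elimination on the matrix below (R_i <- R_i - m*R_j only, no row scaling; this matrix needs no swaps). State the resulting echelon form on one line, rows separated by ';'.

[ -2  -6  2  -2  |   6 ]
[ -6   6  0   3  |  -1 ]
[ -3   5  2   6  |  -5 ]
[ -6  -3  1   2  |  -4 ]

REF = [-2 -6 2 -2 6; 0 24 -6 9 -19; 0 0 5/2 15/4 -35/12; 0 0 0 17/4 -139/12]

Forward elimination:
R2 <- R2 - (3)*R1:  [   0   24   -6    9  -19 ]
R3 <- R3 - (3/2)*R1:  [   0   14   -1    9  -14 ]
R4 <- R4 - (3)*R1:  [   0   15   -5    8  -22 ]
R3 <- R3 - (7/12)*R2:  [      0       0     5/2    15/4  -35/12 ]
R4 <- R4 - (5/8)*R2:  [     0      0   -5/4   19/8  -81/8 ]
R4 <- R4 - (-1/2)*R3:  [       0        0        0     17/4  -139/12 ]
Row echelon form:
[ -2  -6    2    -2  |        6 ]
[  0  24   -6     9  |      -19 ]
[  0   0  5/2  15/4  |   -35/12 ]
[  0   0    0  17/4  |  -139/12 ]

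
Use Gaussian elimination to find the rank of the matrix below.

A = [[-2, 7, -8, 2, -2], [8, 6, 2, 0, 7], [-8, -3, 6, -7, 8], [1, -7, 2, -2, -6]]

Row reduction:
R2 <- R2 - (-4)*R1:  [   0   34  -30    8   -1 ]
R3 <- R3 - (4)*R1:  [   0  -31   38  -15   16 ]
R4 <- R4 - (-1/2)*R1:  [    0  -7/2    -2    -1    -7 ]
R3 <- R3 - (-31/34)*R2:  [       0        0   181/17  -131/17   513/34 ]
R4 <- R4 - (-7/68)*R2:  [       0        0  -173/34    -3/17  -483/68 ]
R4 <- R4 - (-173/362)*R3:  [         0          0          0  -1397/362     39/362 ]
Row echelon form:
[ -2   7      -8          2      -2 ]
[  0  34     -30          8      -1 ]
[  0   0  181/17    -131/17  513/34 ]
[  0   0       0  -1397/362  39/362 ]
Nonzero rows / pivot columns: 4

rank(A) = 4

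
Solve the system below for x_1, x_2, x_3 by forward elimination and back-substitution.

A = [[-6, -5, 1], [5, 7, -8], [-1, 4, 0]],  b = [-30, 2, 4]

(4, 2, 4)

Forward elimination on [A|b]:
R2 <- R2 - (-5/6)*R1:  [     0   17/6  -43/6    -23 ]
R3 <- R3 - (1/6)*R1:  [    0  29/6  -1/6     9 ]
R3 <- R3 - (29/17)*R2:  [      0       0  205/17  820/17 ]
Row echelon form:
[ -6    -5       1  |     -30 ]
[  0  17/6   -43/6  |     -23 ]
[  0     0  205/17  |  820/17 ]
Back-substitution:
x_3 = (820/17) / (205/17) = 4
x_2 = (-23 - (-43/6)*(4)) / (17/6) = 2
x_1 = (-30 - (-5)*(2) - (1)*(4)) / -6 = 4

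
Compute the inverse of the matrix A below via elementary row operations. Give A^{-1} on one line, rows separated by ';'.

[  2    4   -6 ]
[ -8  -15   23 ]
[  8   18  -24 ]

inverse = [-27/2 -3 1/2; -2 0 1/2; -6 -1 1/2]

Gauss-Jordan on [A | I]:
R1 <- (1/2)*R1:  [   1    2   -3  |  1/2    0    0 ]
R2 <- R2 - (-8)*R1:  [  0   1  -1  |   4   1   0 ]
R3 <- R3 - (8)*R1:  [  0   2   0  |  -4   0   1 ]
R1 <- R1 - (2)*R2:  [     1      0     -1  |  -15/2     -2      0 ]
R3 <- R3 - (2)*R2:  [   0    0    2  |  -12   -2    1 ]
R3 <- (1/2)*R3:  [   0    0    1  |   -6   -1  1/2 ]
R1 <- R1 - (-1)*R3:  [     1      0      0  |  -27/2     -3    1/2 ]
R2 <- R2 - (-1)*R3:  [   0    1    0  |   -2    0  1/2 ]
Right block of [I | A^{-1}] is the inverse:
[ -27/2  -3  1/2 ]
[    -2   0  1/2 ]
[    -6  -1  1/2 ]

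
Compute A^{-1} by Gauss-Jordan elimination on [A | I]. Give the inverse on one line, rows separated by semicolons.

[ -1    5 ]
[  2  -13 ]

Gauss-Jordan on [A | I]:
R1 <- (1/-1)*R1:  [  1  -5  |  -1   0 ]
R2 <- R2 - (2)*R1:  [  0  -3  |   2   1 ]
R2 <- (1/-3)*R2:  [    0     1  |  -2/3  -1/3 ]
R1 <- R1 - (-5)*R2:  [     1      0  |  -13/3   -5/3 ]
Right block of [I | A^{-1}] is the inverse:
[ -13/3  -5/3 ]
[  -2/3  -1/3 ]

inverse = [-13/3 -5/3; -2/3 -1/3]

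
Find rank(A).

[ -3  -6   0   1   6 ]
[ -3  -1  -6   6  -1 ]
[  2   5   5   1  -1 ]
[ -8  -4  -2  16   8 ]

Row reduction:
R2 <- R2 - (1)*R1:  [  0   5  -6   5  -7 ]
R3 <- R3 - (-2/3)*R1:  [   0    1    5  5/3    3 ]
R4 <- R4 - (8/3)*R1:  [    0    12    -2  40/3    -8 ]
R3 <- R3 - (1/5)*R2:  [    0     0  31/5   2/3  22/5 ]
R4 <- R4 - (12/5)*R2:  [    0     0  62/5   4/3  44/5 ]
R4 <- R4 - (2)*R3:  [ 0  0  0  0  0 ]
Row echelon form:
[ -3  -6     0    1     6 ]
[  0   5    -6    5    -7 ]
[  0   0  31/5  2/3  22/5 ]
[  0   0     0    0     0 ]
Nonzero rows / pivot columns: 3

rank(A) = 3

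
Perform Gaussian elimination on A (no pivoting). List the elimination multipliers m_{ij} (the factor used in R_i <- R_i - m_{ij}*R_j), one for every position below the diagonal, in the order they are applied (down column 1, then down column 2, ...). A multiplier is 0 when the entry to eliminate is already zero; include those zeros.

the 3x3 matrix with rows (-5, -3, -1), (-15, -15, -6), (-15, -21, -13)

Forward elimination:
R2 <- R2 - (3)*R1:  [  0  -6  -3 ]
R3 <- R3 - (3)*R1:  [   0  -12  -10 ]
R3 <- R3 - (2)*R2:  [  0   0  -4 ]
Multipliers (in order of application): m_{21} = 3, m_{31} = 3, m_{32} = 2

multipliers: 3, 3, 2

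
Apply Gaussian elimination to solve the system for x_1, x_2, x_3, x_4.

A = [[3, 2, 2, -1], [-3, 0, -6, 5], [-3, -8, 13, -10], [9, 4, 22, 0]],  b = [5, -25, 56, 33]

Forward elimination on [A|b]:
R2 <- R2 - (-1)*R1:  [   0    2   -4    4  -20 ]
R3 <- R3 - (-1)*R1:  [   0   -6   15  -11   61 ]
R4 <- R4 - (3)*R1:  [  0  -2  16   3  18 ]
R3 <- R3 - (-3)*R2:  [ 0  0  3  1  1 ]
R4 <- R4 - (-1)*R2:  [  0   0  12   7  -2 ]
R4 <- R4 - (4)*R3:  [  0   0   0   3  -6 ]
Row echelon form:
[ 3  2   2  -1  |    5 ]
[ 0  2  -4   4  |  -20 ]
[ 0  0   3   1  |    1 ]
[ 0  0   0   3  |   -6 ]
Back-substitution:
x_4 = (-6) / 3 = -2
x_3 = (1 - (1)*(-2)) / 3 = 1
x_2 = (-20 - (-4)*(1) - (4)*(-2)) / 2 = -4
x_1 = (5 - (2)*(-4) - (2)*(1) - (-1)*(-2)) / 3 = 3

(3, -4, 1, -2)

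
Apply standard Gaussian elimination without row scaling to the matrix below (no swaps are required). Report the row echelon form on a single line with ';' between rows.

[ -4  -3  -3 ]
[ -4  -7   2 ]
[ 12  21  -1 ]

Forward elimination:
R2 <- R2 - (1)*R1:  [  0  -4   5 ]
R3 <- R3 - (-3)*R1:  [   0   12  -10 ]
R3 <- R3 - (-3)*R2:  [ 0  0  5 ]
Row echelon form:
[ -4  -3  -3 ]
[  0  -4   5 ]
[  0   0   5 ]

REF = [-4 -3 -3; 0 -4 5; 0 0 5]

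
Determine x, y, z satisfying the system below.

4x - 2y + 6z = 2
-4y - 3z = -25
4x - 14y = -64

(-2, 4, 3)

Forward elimination on [A|b]:
R3 <- R3 - (1)*R1:  [   0  -12   -6  -66 ]
R3 <- R3 - (3)*R2:  [ 0  0  3  9 ]
Row echelon form:
[ 4  -2   6  |    2 ]
[ 0  -4  -3  |  -25 ]
[ 0   0   3  |    9 ]
Back-substitution:
z = (9) / 3 = 3
y = (-25 - (-3)*(3)) / -4 = 4
x = (2 - (-2)*(4) - (6)*(3)) / 4 = -2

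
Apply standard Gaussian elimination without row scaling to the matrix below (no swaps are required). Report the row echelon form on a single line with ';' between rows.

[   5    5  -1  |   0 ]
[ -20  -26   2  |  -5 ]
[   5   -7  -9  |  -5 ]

Forward elimination:
R2 <- R2 - (-4)*R1:  [  0  -6  -2  -5 ]
R3 <- R3 - (1)*R1:  [   0  -12   -8   -5 ]
R3 <- R3 - (2)*R2:  [  0   0  -4   5 ]
Row echelon form:
[ 5   5  -1  |   0 ]
[ 0  -6  -2  |  -5 ]
[ 0   0  -4  |   5 ]

REF = [5 5 -1 0; 0 -6 -2 -5; 0 0 -4 5]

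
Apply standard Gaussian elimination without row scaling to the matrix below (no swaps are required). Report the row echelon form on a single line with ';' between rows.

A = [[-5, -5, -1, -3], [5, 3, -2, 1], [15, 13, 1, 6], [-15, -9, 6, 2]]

Forward elimination:
R2 <- R2 - (-1)*R1:  [  0  -2  -3  -2 ]
R3 <- R3 - (-3)*R1:  [  0  -2  -2  -3 ]
R4 <- R4 - (3)*R1:  [  0   6   9  11 ]
R3 <- R3 - (1)*R2:  [  0   0   1  -1 ]
R4 <- R4 - (-3)*R2:  [ 0  0  0  5 ]
Row echelon form:
[ -5  -5  -1  -3 ]
[  0  -2  -3  -2 ]
[  0   0   1  -1 ]
[  0   0   0   5 ]

REF = [-5 -5 -1 -3; 0 -2 -3 -2; 0 0 1 -1; 0 0 0 5]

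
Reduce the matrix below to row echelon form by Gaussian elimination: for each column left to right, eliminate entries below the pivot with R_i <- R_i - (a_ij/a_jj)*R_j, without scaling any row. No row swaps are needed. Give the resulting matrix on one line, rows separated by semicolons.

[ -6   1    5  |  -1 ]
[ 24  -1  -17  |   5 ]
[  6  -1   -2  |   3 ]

REF = [-6 1 5 -1; 0 3 3 1; 0 0 3 2]

Forward elimination:
R2 <- R2 - (-4)*R1:  [ 0  3  3  1 ]
R3 <- R3 - (-1)*R1:  [ 0  0  3  2 ]
Row echelon form:
[ -6  1  5  |  -1 ]
[  0  3  3  |   1 ]
[  0  0  3  |   2 ]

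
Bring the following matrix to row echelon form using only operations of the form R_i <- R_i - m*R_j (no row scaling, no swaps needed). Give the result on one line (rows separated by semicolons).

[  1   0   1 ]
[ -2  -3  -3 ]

Forward elimination:
R2 <- R2 - (-2)*R1:  [  0  -3  -1 ]
Row echelon form:
[ 1   0   1 ]
[ 0  -3  -1 ]

REF = [1 0 1; 0 -3 -1]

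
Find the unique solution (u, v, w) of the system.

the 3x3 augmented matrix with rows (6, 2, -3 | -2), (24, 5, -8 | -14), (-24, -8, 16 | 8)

(-1, 2, 0)

Forward elimination on [A|b]:
R2 <- R2 - (4)*R1:  [  0  -3   4  -6 ]
R3 <- R3 - (-4)*R1:  [ 0  0  4  0 ]
Row echelon form:
[ 6   2  -3  |  -2 ]
[ 0  -3   4  |  -6 ]
[ 0   0   4  |   0 ]
Back-substitution:
w = (0) / 4 = 0
v = (-6 - (4)*(0)) / -3 = 2
u = (-2 - (2)*(2) - (-3)*(0)) / 6 = -1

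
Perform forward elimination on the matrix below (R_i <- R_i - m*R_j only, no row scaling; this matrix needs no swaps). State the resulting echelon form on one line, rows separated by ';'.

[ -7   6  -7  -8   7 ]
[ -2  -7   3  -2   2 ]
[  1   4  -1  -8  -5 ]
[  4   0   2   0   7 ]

REF = [-7 6 -7 -8 7; 0 -61/7 5 2/7 0; 0 0 48/61 -548/61 -4; 0 0 0 -29/6 65/6]

Forward elimination:
R2 <- R2 - (2/7)*R1:  [     0  -61/7      5    2/7      0 ]
R3 <- R3 - (-1/7)*R1:  [     0   34/7     -2  -64/7     -4 ]
R4 <- R4 - (-4/7)*R1:  [     0   24/7     -2  -32/7     11 ]
R3 <- R3 - (-34/61)*R2:  [       0        0    48/61  -548/61       -4 ]
R4 <- R4 - (-24/61)*R2:  [       0        0    -2/61  -272/61       11 ]
R4 <- R4 - (-1/24)*R3:  [     0      0      0  -29/6   65/6 ]
Row echelon form:
[ -7      6     -7       -8     7 ]
[  0  -61/7      5      2/7     0 ]
[  0      0  48/61  -548/61    -4 ]
[  0      0      0    -29/6  65/6 ]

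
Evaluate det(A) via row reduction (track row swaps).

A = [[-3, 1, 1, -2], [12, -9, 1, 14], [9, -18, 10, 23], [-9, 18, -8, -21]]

Forward elimination:
R2 <- R2 - (-4)*R1:  [  0  -5   5   6 ]
R3 <- R3 - (-3)*R1:  [   0  -15   13   17 ]
R4 <- R4 - (3)*R1:  [   0   15  -11  -15 ]
R3 <- R3 - (3)*R2:  [  0   0  -2  -1 ]
R4 <- R4 - (-3)*R2:  [ 0  0  4  3 ]
R4 <- R4 - (-2)*R3:  [ 0  0  0  1 ]
Upper-triangular form:
[ -3   1   1  -2 ]
[  0  -5   5   6 ]
[  0   0  -2  -1 ]
[  0   0   0   1 ]
det(A) = (-1)^0 * (-3) * (-5) * (-2) * (1) = -30  (0 row swaps -> sign +1)

det(A) = -30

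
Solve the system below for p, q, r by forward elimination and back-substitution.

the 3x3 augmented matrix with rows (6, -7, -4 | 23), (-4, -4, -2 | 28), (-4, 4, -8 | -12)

(-2, -5, 0)

Forward elimination on [A|b]:
R2 <- R2 - (-2/3)*R1:  [     0  -26/3  -14/3  130/3 ]
R3 <- R3 - (-2/3)*R1:  [     0   -2/3  -32/3   10/3 ]
R3 <- R3 - (1/13)*R2:  [       0        0  -134/13        0 ]
Row echelon form:
[ 6     -7       -4  |     23 ]
[ 0  -26/3    -14/3  |  130/3 ]
[ 0      0  -134/13  |      0 ]
Back-substitution:
r = (0) / (-134/13) = 0
q = (130/3 - (-14/3)*(0)) / (-26/3) = -5
p = (23 - (-7)*(-5) - (-4)*(0)) / 6 = -2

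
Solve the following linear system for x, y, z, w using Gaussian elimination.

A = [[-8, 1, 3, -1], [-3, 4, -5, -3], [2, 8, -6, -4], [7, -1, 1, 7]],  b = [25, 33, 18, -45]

(-4, 0, -3, -2)

Forward elimination on [A|b]:
R2 <- R2 - (3/8)*R1:  [     0   29/8  -49/8  -21/8  189/8 ]
R3 <- R3 - (-1/4)*R1:  [     0   33/4  -21/4  -17/4   97/4 ]
R4 <- R4 - (-7/8)*R1:  [      0    -1/8    29/8    49/8  -185/8 ]
R3 <- R3 - (66/29)*R2:  [       0        0   252/29    50/29  -856/29 ]
R4 <- R4 - (-1/29)*R2:  [       0        0    99/29   175/29  -647/29 ]
R4 <- R4 - (11/28)*R3:  [     0      0      0  75/14  -75/7 ]
Row echelon form:
[ -8     1       3     -1  |       25 ]
[  0  29/8   -49/8  -21/8  |    189/8 ]
[  0     0  252/29  50/29  |  -856/29 ]
[  0     0       0  75/14  |    -75/7 ]
Back-substitution:
w = (-75/7) / (75/14) = -2
z = (-856/29 - (50/29)*(-2)) / (252/29) = -3
y = (189/8 - (-49/8)*(-3) - (-21/8)*(-2)) / (29/8) = 0
x = (25 - (1)*(0) - (3)*(-3) - (-1)*(-2)) / -8 = -4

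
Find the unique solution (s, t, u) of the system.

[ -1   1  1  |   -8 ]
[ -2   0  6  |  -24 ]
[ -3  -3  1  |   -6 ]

(3, -2, -3)

Forward elimination on [A|b]:
R2 <- R2 - (2)*R1:  [  0  -2   4  -8 ]
R3 <- R3 - (3)*R1:  [  0  -6  -2  18 ]
R3 <- R3 - (3)*R2:  [   0    0  -14   42 ]
Row echelon form:
[ -1   1    1  |  -8 ]
[  0  -2    4  |  -8 ]
[  0   0  -14  |  42 ]
Back-substitution:
u = (42) / -14 = -3
t = (-8 - (4)*(-3)) / -2 = -2
s = (-8 - (1)*(-2) - (1)*(-3)) / -1 = 3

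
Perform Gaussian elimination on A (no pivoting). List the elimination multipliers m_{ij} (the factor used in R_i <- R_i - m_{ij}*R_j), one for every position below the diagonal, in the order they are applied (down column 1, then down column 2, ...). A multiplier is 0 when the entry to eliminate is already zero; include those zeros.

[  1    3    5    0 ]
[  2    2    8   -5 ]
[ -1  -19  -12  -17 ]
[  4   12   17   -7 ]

multipliers: 2, -1, 4, 4, 0, -3

Forward elimination:
R2 <- R2 - (2)*R1:  [  0  -4  -2  -5 ]
R3 <- R3 - (-1)*R1:  [   0  -16   -7  -17 ]
R4 <- R4 - (4)*R1:  [  0   0  -3  -7 ]
R3 <- R3 - (4)*R2:  [ 0  0  1  3 ]
R4: entry in column 2 is already 0 -> m_{42} = 0 (no row operation needed)
R4 <- R4 - (-3)*R3:  [ 0  0  0  2 ]
Multipliers (in order of application): m_{21} = 2, m_{31} = -1, m_{41} = 4, m_{32} = 4, m_{42} = 0, m_{43} = -3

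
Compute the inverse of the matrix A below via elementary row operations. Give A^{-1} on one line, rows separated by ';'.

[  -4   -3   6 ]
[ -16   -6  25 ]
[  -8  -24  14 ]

Gauss-Jordan on [A | I]:
R1 <- (1/-4)*R1:  [    1   3/4  -3/2  |  -1/4     0     0 ]
R2 <- R2 - (-16)*R1:  [  0   6   1  |  -4   1   0 ]
R3 <- R3 - (-8)*R1:  [   0  -18    2  |   -2    0    1 ]
R2 <- (1/6)*R2:  [    0     1   1/6  |  -2/3   1/6     0 ]
R1 <- R1 - (3/4)*R2:  [     1      0  -13/8  |    1/4   -1/8      0 ]
R3 <- R3 - (-18)*R2:  [   0    0    5  |  -14    3    1 ]
R3 <- (1/5)*R3:  [     0      0      1  |  -14/5    3/5    1/5 ]
R1 <- R1 - (-13/8)*R3:  [      1       0       0  |  -43/10   17/20   13/40 ]
R2 <- R2 - (1/6)*R3:  [     0      1      0  |   -1/5   1/15  -1/30 ]
Right block of [I | A^{-1}] is the inverse:
[ -43/10  17/20  13/40 ]
[   -1/5   1/15  -1/30 ]
[  -14/5    3/5    1/5 ]

inverse = [-43/10 17/20 13/40; -1/5 1/15 -1/30; -14/5 3/5 1/5]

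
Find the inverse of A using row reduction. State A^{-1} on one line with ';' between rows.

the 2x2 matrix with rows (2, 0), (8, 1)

inverse = [1/2 0; -4 1]

Gauss-Jordan on [A | I]:
R1 <- (1/2)*R1:  [   1    0  |  1/2    0 ]
R2 <- R2 - (8)*R1:  [  0   1  |  -4   1 ]
Right block of [I | A^{-1}] is the inverse:
[ 1/2  0 ]
[  -4  1 ]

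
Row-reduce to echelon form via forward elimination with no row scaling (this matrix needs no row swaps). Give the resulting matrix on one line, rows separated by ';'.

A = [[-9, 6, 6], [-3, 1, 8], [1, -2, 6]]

REF = [-9 6 6; 0 -1 6; 0 0 -4/3]

Forward elimination:
R2 <- R2 - (1/3)*R1:  [  0  -1   6 ]
R3 <- R3 - (-1/9)*R1:  [    0  -4/3  20/3 ]
R3 <- R3 - (4/3)*R2:  [    0     0  -4/3 ]
Row echelon form:
[ -9   6     6 ]
[  0  -1     6 ]
[  0   0  -4/3 ]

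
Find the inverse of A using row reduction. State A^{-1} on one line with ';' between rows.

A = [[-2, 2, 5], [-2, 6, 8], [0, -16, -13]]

inverse = [25/4 -27/4 -7/4; -13/4 13/4 3/4; 4 -4 -1]

Gauss-Jordan on [A | I]:
R1 <- (1/-2)*R1:  [    1    -1  -5/2  |  -1/2     0     0 ]
R2 <- R2 - (-2)*R1:  [  0   4   3  |  -1   1   0 ]
R2 <- (1/4)*R2:  [    0     1   3/4  |  -1/4   1/4     0 ]
R1 <- R1 - (-1)*R2:  [    1     0  -7/4  |  -3/4   1/4     0 ]
R3 <- R3 - (-16)*R2:  [  0   0  -1  |  -4   4   1 ]
R3 <- (1/-1)*R3:  [  0   0   1  |   4  -4  -1 ]
R1 <- R1 - (-7/4)*R3:  [     1      0      0  |   25/4  -27/4   -7/4 ]
R2 <- R2 - (3/4)*R3:  [     0      1      0  |  -13/4   13/4    3/4 ]
Right block of [I | A^{-1}] is the inverse:
[  25/4  -27/4  -7/4 ]
[ -13/4   13/4   3/4 ]
[     4     -4    -1 ]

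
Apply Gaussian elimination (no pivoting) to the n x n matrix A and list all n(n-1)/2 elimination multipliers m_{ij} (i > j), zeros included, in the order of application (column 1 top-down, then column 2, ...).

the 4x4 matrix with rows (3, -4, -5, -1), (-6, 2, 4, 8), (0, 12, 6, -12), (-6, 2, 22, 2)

multipliers: -2, 0, -2, -2, 1, -3

Forward elimination:
R2 <- R2 - (-2)*R1:  [  0  -6  -6   6 ]
R3: entry in column 1 is already 0 -> m_{31} = 0 (no row operation needed)
R4 <- R4 - (-2)*R1:  [  0  -6  12   0 ]
R3 <- R3 - (-2)*R2:  [  0   0  -6   0 ]
R4 <- R4 - (1)*R2:  [  0   0  18  -6 ]
R4 <- R4 - (-3)*R3:  [  0   0   0  -6 ]
Multipliers (in order of application): m_{21} = -2, m_{31} = 0, m_{41} = -2, m_{32} = -2, m_{42} = 1, m_{43} = -3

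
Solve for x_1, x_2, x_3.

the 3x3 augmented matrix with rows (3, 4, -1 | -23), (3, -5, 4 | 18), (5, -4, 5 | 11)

(-2, -4, 1)

Forward elimination on [A|b]:
R2 <- R2 - (1)*R1:  [  0  -9   5  41 ]
R3 <- R3 - (5/3)*R1:  [     0  -32/3   20/3  148/3 ]
R3 <- R3 - (32/27)*R2:  [     0      0  20/27  20/27 ]
Row echelon form:
[ 3   4     -1  |    -23 ]
[ 0  -9      5  |     41 ]
[ 0   0  20/27  |  20/27 ]
Back-substitution:
x_3 = (20/27) / (20/27) = 1
x_2 = (41 - (5)*(1)) / -9 = -4
x_1 = (-23 - (4)*(-4) - (-1)*(1)) / 3 = -2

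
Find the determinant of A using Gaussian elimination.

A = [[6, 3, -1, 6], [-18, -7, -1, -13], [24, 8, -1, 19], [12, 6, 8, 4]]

Forward elimination:
R2 <- R2 - (-3)*R1:  [  0   2  -4   5 ]
R3 <- R3 - (4)*R1:  [  0  -4   3  -5 ]
R4 <- R4 - (2)*R1:  [  0   0  10  -8 ]
R3 <- R3 - (-2)*R2:  [  0   0  -5   5 ]
R4 <- R4 - (-2)*R3:  [ 0  0  0  2 ]
Upper-triangular form:
[ 6  3  -1  6 ]
[ 0  2  -4  5 ]
[ 0  0  -5  5 ]
[ 0  0   0  2 ]
det(A) = (-1)^0 * (6) * (2) * (-5) * (2) = -120  (0 row swaps -> sign +1)

det(A) = -120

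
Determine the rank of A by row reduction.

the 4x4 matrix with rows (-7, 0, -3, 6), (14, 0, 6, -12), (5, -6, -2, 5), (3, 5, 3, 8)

Row reduction:
R2 <- R2 - (-2)*R1:  [ 0  0  0  0 ]
R3 <- R3 - (-5/7)*R1:  [     0     -6  -29/7   65/7 ]
R4 <- R4 - (-3/7)*R1:  [    0     5  12/7  74/7 ]
R2 <-> R3   (pivot in column 2 was zero)
[ -7   0     -3     6 ]
[  0  -6  -29/7  65/7 ]
[  0   0      0     0 ]
[  0   5   12/7  74/7 ]
R4 <- R4 - (-5/6)*R2:  [      0       0  -73/42  769/42 ]
R3 <-> R4   (pivot in column 3 was zero)
[ -7   0      -3       6 ]
[  0  -6   -29/7    65/7 ]
[  0   0  -73/42  769/42 ]
[  0   0       0       0 ]
Row echelon form:
[ -7   0      -3       6 ]
[  0  -6   -29/7    65/7 ]
[  0   0  -73/42  769/42 ]
[  0   0       0       0 ]
Nonzero rows / pivot columns: 3

rank(A) = 3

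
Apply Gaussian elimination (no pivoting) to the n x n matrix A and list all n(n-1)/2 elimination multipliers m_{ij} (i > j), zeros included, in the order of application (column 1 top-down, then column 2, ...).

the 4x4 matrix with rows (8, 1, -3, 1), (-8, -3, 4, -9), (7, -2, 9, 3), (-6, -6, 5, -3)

Forward elimination:
R2 <- R2 - (-1)*R1:  [  0  -2   1  -8 ]
R3 <- R3 - (7/8)*R1:  [     0  -23/8   93/8   17/8 ]
R4 <- R4 - (-3/4)*R1:  [     0  -21/4   11/4   -9/4 ]
R3 <- R3 - (23/16)*R2:  [      0       0  163/16   109/8 ]
R4 <- R4 - (21/8)*R2:  [    0     0   1/8  75/4 ]
R4 <- R4 - (2/163)*R3:  [        0         0         0  3029/163 ]
Multipliers (in order of application): m_{21} = -1, m_{31} = 7/8, m_{41} = -3/4, m_{32} = 23/16, m_{42} = 21/8, m_{43} = 2/163

multipliers: -1, 7/8, -3/4, 23/16, 21/8, 2/163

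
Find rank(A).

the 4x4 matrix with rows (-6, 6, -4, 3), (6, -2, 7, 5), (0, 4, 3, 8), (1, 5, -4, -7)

Row reduction:
R2 <- R2 - (-1)*R1:  [ 0  4  3  8 ]
R4 <- R4 - (-1/6)*R1:  [     0      6  -14/3  -13/2 ]
R3 <- R3 - (1)*R2:  [ 0  0  0  0 ]
R4 <- R4 - (3/2)*R2:  [     0      0  -55/6  -37/2 ]
R3 <-> R4   (pivot in column 3 was zero)
[ -6  6     -4      3 ]
[  0  4      3      8 ]
[  0  0  -55/6  -37/2 ]
[  0  0      0      0 ]
Row echelon form:
[ -6  6     -4      3 ]
[  0  4      3      8 ]
[  0  0  -55/6  -37/2 ]
[  0  0      0      0 ]
Nonzero rows / pivot columns: 3

rank(A) = 3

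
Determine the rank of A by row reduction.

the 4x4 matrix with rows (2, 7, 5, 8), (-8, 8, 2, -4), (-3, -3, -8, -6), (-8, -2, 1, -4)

Row reduction:
R2 <- R2 - (-4)*R1:  [  0  36  22  28 ]
R3 <- R3 - (-3/2)*R1:  [    0  15/2  -1/2     6 ]
R4 <- R4 - (-4)*R1:  [  0  26  21  28 ]
R3 <- R3 - (5/24)*R2:  [      0       0  -61/12     1/6 ]
R4 <- R4 - (13/18)*R2:  [    0     0  46/9  70/9 ]
R4 <- R4 - (-184/183)*R3:  [        0         0         0  1454/183 ]
Row echelon form:
[ 2   7       5         8 ]
[ 0  36      22        28 ]
[ 0   0  -61/12       1/6 ]
[ 0   0       0  1454/183 ]
Nonzero rows / pivot columns: 4

rank(A) = 4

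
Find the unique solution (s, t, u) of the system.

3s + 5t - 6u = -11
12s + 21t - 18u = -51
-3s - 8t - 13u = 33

Forward elimination on [A|b]:
R2 <- R2 - (4)*R1:  [  0   1   6  -7 ]
R3 <- R3 - (-1)*R1:  [   0   -3  -19   22 ]
R3 <- R3 - (-3)*R2:  [  0   0  -1   1 ]
Row echelon form:
[ 3  5  -6  |  -11 ]
[ 0  1   6  |   -7 ]
[ 0  0  -1  |    1 ]
Back-substitution:
u = (1) / -1 = -1
t = (-7 - (6)*(-1)) / 1 = -1
s = (-11 - (5)*(-1) - (-6)*(-1)) / 3 = -4

(-4, -1, -1)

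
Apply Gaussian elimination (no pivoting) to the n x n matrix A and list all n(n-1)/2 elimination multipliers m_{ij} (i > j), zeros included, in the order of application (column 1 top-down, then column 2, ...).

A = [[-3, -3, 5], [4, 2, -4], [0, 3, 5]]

multipliers: -4/3, 0, -3/2

Forward elimination:
R2 <- R2 - (-4/3)*R1:  [   0   -2  8/3 ]
R3: entry in column 1 is already 0 -> m_{31} = 0 (no row operation needed)
R3 <- R3 - (-3/2)*R2:  [ 0  0  9 ]
Multipliers (in order of application): m_{21} = -4/3, m_{31} = 0, m_{32} = -3/2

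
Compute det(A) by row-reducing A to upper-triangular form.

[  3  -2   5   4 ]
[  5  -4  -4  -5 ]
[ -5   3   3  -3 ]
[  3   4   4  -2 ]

Forward elimination:
R2 <- R2 - (5/3)*R1:  [     0   -2/3  -37/3  -35/3 ]
R3 <- R3 - (-5/3)*R1:  [    0  -1/3  34/3  11/3 ]
R4 <- R4 - (1)*R1:  [  0   6  -1  -6 ]
R3 <- R3 - (1/2)*R2:  [    0     0  35/2  19/2 ]
R4 <- R4 - (-9)*R2:  [    0     0  -112  -111 ]
R4 <- R4 - (-32/5)*R3:  [      0       0       0  -251/5 ]
Upper-triangular form:
[ 3    -2      5       4 ]
[ 0  -2/3  -37/3   -35/3 ]
[ 0     0   35/2    19/2 ]
[ 0     0      0  -251/5 ]
det(A) = (-1)^0 * (3) * (-2/3) * (35/2) * (-251/5) = 1757  (0 row swaps -> sign +1)

det(A) = 1757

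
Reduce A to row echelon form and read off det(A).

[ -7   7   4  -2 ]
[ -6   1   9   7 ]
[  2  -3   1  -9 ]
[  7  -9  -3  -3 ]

Forward elimination:
R2 <- R2 - (6/7)*R1:  [    0    -5  39/7  61/7 ]
R3 <- R3 - (-2/7)*R1:  [     0     -1   15/7  -67/7 ]
R4 <- R4 - (-1)*R1:  [  0  -2   1  -5 ]
R3 <- R3 - (1/5)*R2:  [       0        0    36/35  -396/35 ]
R4 <- R4 - (2/5)*R2:  [       0        0   -43/35  -297/35 ]
R4 <- R4 - (-43/36)*R3:  [   0    0    0  -22 ]
Upper-triangular form:
[ -7   7      4       -2 ]
[  0  -5   39/7     61/7 ]
[  0   0  36/35  -396/35 ]
[  0   0      0      -22 ]
det(A) = (-1)^0 * (-7) * (-5) * (36/35) * (-22) = -792  (0 row swaps -> sign +1)

det(A) = -792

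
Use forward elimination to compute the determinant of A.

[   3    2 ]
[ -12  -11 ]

Forward elimination:
R2 <- R2 - (-4)*R1:  [  0  -3 ]
Upper-triangular form:
[ 3   2 ]
[ 0  -3 ]
det(A) = (-1)^0 * (3) * (-3) = -9  (0 row swaps -> sign +1)

det(A) = -9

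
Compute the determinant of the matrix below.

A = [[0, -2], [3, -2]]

Forward elimination:
R1 <-> R2   (pivot in column 1 was zero)
[ 3  -2 ]
[ 0  -2 ]
Upper-triangular form:
[ 3  -2 ]
[ 0  -2 ]
det(A) = (-1)^1 * (3) * (-2) = 6  (1 row swap -> sign -1)

det(A) = 6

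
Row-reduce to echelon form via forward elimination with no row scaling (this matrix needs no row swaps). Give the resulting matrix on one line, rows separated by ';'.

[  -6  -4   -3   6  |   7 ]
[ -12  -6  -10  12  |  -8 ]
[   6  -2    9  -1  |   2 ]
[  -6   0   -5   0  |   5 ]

Forward elimination:
R2 <- R2 - (2)*R1:  [   0    2   -4    0  -22 ]
R3 <- R3 - (-1)*R1:  [  0  -6   6   5   9 ]
R4 <- R4 - (1)*R1:  [  0   4  -2  -6  -2 ]
R3 <- R3 - (-3)*R2:  [   0    0   -6    5  -57 ]
R4 <- R4 - (2)*R2:  [  0   0   6  -6  42 ]
R4 <- R4 - (-1)*R3:  [   0    0    0   -1  -15 ]
Row echelon form:
[ -6  -4  -3   6  |    7 ]
[  0   2  -4   0  |  -22 ]
[  0   0  -6   5  |  -57 ]
[  0   0   0  -1  |  -15 ]

REF = [-6 -4 -3 6 7; 0 2 -4 0 -22; 0 0 -6 5 -57; 0 0 0 -1 -15]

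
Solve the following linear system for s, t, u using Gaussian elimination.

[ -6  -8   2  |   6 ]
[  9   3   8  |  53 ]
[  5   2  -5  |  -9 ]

(3, -2, 4)

Forward elimination on [A|b]:
R2 <- R2 - (-3/2)*R1:  [  0  -9  11  62 ]
R3 <- R3 - (-5/6)*R1:  [     0  -14/3  -10/3     -4 ]
R3 <- R3 - (14/27)*R2:  [       0        0  -244/27  -976/27 ]
Row echelon form:
[ -6  -8        2  |        6 ]
[  0  -9       11  |       62 ]
[  0   0  -244/27  |  -976/27 ]
Back-substitution:
u = (-976/27) / (-244/27) = 4
t = (62 - (11)*(4)) / -9 = -2
s = (6 - (-8)*(-2) - (2)*(4)) / -6 = 3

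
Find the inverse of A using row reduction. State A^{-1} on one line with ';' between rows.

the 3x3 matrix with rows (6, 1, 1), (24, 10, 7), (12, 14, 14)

inverse = [7/36 0 -1/72; -7/6 1/3 -1/12; 1 -1/3 1/6]

Gauss-Jordan on [A | I]:
R1 <- (1/6)*R1:  [   1  1/6  1/6  |  1/6    0    0 ]
R2 <- R2 - (24)*R1:  [  0   6   3  |  -4   1   0 ]
R3 <- R3 - (12)*R1:  [  0  12  12  |  -2   0   1 ]
R2 <- (1/6)*R2:  [    0     1   1/2  |  -2/3   1/6     0 ]
R1 <- R1 - (1/6)*R2:  [     1      0   1/12  |   5/18  -1/36      0 ]
R3 <- R3 - (12)*R2:  [  0   0   6  |   6  -2   1 ]
R3 <- (1/6)*R3:  [    0     0     1  |     1  -1/3   1/6 ]
R1 <- R1 - (1/12)*R3:  [     1      0      0  |   7/36      0  -1/72 ]
R2 <- R2 - (1/2)*R3:  [     0      1      0  |   -7/6    1/3  -1/12 ]
Right block of [I | A^{-1}] is the inverse:
[ 7/36     0  -1/72 ]
[ -7/6   1/3  -1/12 ]
[    1  -1/3    1/6 ]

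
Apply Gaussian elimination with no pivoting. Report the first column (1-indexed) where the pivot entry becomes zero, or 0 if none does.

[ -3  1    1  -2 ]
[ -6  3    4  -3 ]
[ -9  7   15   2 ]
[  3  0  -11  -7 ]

first zero-pivot column = 0

Naive forward elimination:
R2 <- R2 - (2)*R1:  [ 0  1  2  1 ]
R3 <- R3 - (3)*R1:  [  0   4  12   8 ]
R4 <- R4 - (-1)*R1:  [   0    1  -10   -9 ]
R3 <- R3 - (4)*R2:  [ 0  0  4  4 ]
R4 <- R4 - (1)*R2:  [   0    0  -12  -10 ]
R4 <- R4 - (-3)*R3:  [ 0  0  0  2 ]
All pivots nonzero; naive elimination completes without hitting a zero pivot.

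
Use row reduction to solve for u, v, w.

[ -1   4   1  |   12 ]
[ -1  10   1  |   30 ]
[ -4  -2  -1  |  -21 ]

Forward elimination on [A|b]:
R2 <- R2 - (1)*R1:  [  0   6   0  18 ]
R3 <- R3 - (4)*R1:  [   0  -18   -5  -69 ]
R3 <- R3 - (-3)*R2:  [   0    0   -5  -15 ]
Row echelon form:
[ -1  4   1  |   12 ]
[  0  6   0  |   18 ]
[  0  0  -5  |  -15 ]
Back-substitution:
w = (-15) / -5 = 3
v = (18) / 6 = 3
u = (12 - (4)*(3) - (1)*(3)) / -1 = 3

(3, 3, 3)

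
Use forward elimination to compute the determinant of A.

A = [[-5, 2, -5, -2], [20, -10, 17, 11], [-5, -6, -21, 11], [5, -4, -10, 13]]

det(A) = -200

Forward elimination:
R2 <- R2 - (-4)*R1:  [  0  -2  -3   3 ]
R3 <- R3 - (1)*R1:  [   0   -8  -16   13 ]
R4 <- R4 - (-1)*R1:  [   0   -2  -15   11 ]
R3 <- R3 - (4)*R2:  [  0   0  -4   1 ]
R4 <- R4 - (1)*R2:  [   0    0  -12    8 ]
R4 <- R4 - (3)*R3:  [ 0  0  0  5 ]
Upper-triangular form:
[ -5   2  -5  -2 ]
[  0  -2  -3   3 ]
[  0   0  -4   1 ]
[  0   0   0   5 ]
det(A) = (-1)^0 * (-5) * (-2) * (-4) * (5) = -200  (0 row swaps -> sign +1)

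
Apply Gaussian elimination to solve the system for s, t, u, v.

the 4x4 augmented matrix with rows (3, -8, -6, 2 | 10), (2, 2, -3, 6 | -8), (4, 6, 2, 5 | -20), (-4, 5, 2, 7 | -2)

Forward elimination on [A|b]:
R2 <- R2 - (2/3)*R1:  [     0   22/3      1   14/3  -44/3 ]
R3 <- R3 - (4/3)*R1:  [      0    50/3      10     7/3  -100/3 ]
R4 <- R4 - (-4/3)*R1:  [     0  -17/3     -6   29/3   34/3 ]
R3 <- R3 - (25/11)*R2:  [      0       0   85/11  -91/11       0 ]
R4 <- R4 - (-17/22)*R2:  [       0        0  -115/22   146/11        0 ]
R4 <- R4 - (-23/34)*R3:  [      0       0       0  261/34       0 ]
Row echelon form:
[ 3    -8     -6       2  |     10 ]
[ 0  22/3      1    14/3  |  -44/3 ]
[ 0     0  85/11  -91/11  |      0 ]
[ 0     0      0  261/34  |      0 ]
Back-substitution:
v = (0) / (261/34) = 0
u = (0 - (-91/11)*(0)) / (85/11) = 0
t = (-44/3 - (1)*(0) - (14/3)*(0)) / (22/3) = -2
s = (10 - (-8)*(-2) - (-6)*(0) - (2)*(0)) / 3 = -2

(-2, -2, 0, 0)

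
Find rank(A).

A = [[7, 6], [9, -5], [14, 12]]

rank(A) = 2

Row reduction:
R2 <- R2 - (9/7)*R1:  [     0  -89/7 ]
R3 <- R3 - (2)*R1:  [ 0  0 ]
Row echelon form:
[ 7      6 ]
[ 0  -89/7 ]
[ 0      0 ]
Nonzero rows / pivot columns: 2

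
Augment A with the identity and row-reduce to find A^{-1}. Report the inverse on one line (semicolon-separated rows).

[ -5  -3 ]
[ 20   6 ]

inverse = [1/5 1/10; -2/3 -1/6]

Gauss-Jordan on [A | I]:
R1 <- (1/-5)*R1:  [    1   3/5  |  -1/5     0 ]
R2 <- R2 - (20)*R1:  [  0  -6  |   4   1 ]
R2 <- (1/-6)*R2:  [    0     1  |  -2/3  -1/6 ]
R1 <- R1 - (3/5)*R2:  [    1     0  |   1/5  1/10 ]
Right block of [I | A^{-1}] is the inverse:
[  1/5  1/10 ]
[ -2/3  -1/6 ]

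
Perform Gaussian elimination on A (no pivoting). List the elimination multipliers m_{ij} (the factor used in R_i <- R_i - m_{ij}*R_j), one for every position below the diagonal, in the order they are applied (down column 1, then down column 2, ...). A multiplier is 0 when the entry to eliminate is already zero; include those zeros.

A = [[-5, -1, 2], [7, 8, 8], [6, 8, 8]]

multipliers: -7/5, -6/5, 34/33

Forward elimination:
R2 <- R2 - (-7/5)*R1:  [    0  33/5  54/5 ]
R3 <- R3 - (-6/5)*R1:  [    0  34/5  52/5 ]
R3 <- R3 - (34/33)*R2:  [     0      0  -8/11 ]
Multipliers (in order of application): m_{21} = -7/5, m_{31} = -6/5, m_{32} = 34/33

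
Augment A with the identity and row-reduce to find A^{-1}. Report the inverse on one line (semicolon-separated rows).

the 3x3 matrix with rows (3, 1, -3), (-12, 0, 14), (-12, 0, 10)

inverse = [0 5/24 -7/24; 1 1/8 1/8; 0 1/4 -1/4]

Gauss-Jordan on [A | I]:
R1 <- (1/3)*R1:  [   1  1/3   -1  |  1/3    0    0 ]
R2 <- R2 - (-12)*R1:  [ 0  4  2  |  4  1  0 ]
R3 <- R3 - (-12)*R1:  [  0   4  -2  |   4   0   1 ]
R2 <- (1/4)*R2:  [   0    1  1/2  |    1  1/4    0 ]
R1 <- R1 - (1/3)*R2:  [     1      0   -7/6  |      0  -1/12      0 ]
R3 <- R3 - (4)*R2:  [  0   0  -4  |   0  -1   1 ]
R3 <- (1/-4)*R3:  [    0     0     1  |     0   1/4  -1/4 ]
R1 <- R1 - (-7/6)*R3:  [     1      0      0  |      0   5/24  -7/24 ]
R2 <- R2 - (1/2)*R3:  [   0    1    0  |    1  1/8  1/8 ]
Right block of [I | A^{-1}] is the inverse:
[ 0  5/24  -7/24 ]
[ 1   1/8    1/8 ]
[ 0   1/4   -1/4 ]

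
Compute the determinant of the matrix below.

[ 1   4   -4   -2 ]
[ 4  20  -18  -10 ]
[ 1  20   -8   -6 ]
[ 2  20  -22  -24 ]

det(A) = -96

Forward elimination:
R2 <- R2 - (4)*R1:  [  0   4  -2  -2 ]
R3 <- R3 - (1)*R1:  [  0  16  -4  -4 ]
R4 <- R4 - (2)*R1:  [   0   12  -14  -20 ]
R3 <- R3 - (4)*R2:  [ 0  0  4  4 ]
R4 <- R4 - (3)*R2:  [   0    0   -8  -14 ]
R4 <- R4 - (-2)*R3:  [  0   0   0  -6 ]
Upper-triangular form:
[ 1  4  -4  -2 ]
[ 0  4  -2  -2 ]
[ 0  0   4   4 ]
[ 0  0   0  -6 ]
det(A) = (-1)^0 * (1) * (4) * (4) * (-6) = -96  (0 row swaps -> sign +1)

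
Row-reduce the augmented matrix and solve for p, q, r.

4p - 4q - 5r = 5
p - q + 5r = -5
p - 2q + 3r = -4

(1, 1, -1)

Forward elimination on [A|b]:
R2 <- R2 - (1/4)*R1:  [     0      0   25/4  -25/4 ]
R3 <- R3 - (1/4)*R1:  [     0     -1   17/4  -21/4 ]
R2 <-> R3   (pivot in column 2 was zero)
[ 4  -4    -5      5 ]
[ 0  -1  17/4  -21/4 ]
[ 0   0  25/4  -25/4 ]
Row echelon form:
[ 4  -4    -5  |      5 ]
[ 0  -1  17/4  |  -21/4 ]
[ 0   0  25/4  |  -25/4 ]
Back-substitution:
r = (-25/4) / (25/4) = -1
q = (-21/4 - (17/4)*(-1)) / -1 = 1
p = (5 - (-4)*(1) - (-5)*(-1)) / 4 = 1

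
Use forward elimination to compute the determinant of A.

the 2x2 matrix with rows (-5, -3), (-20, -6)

Forward elimination:
R2 <- R2 - (4)*R1:  [ 0  6 ]
Upper-triangular form:
[ -5  -3 ]
[  0   6 ]
det(A) = (-1)^0 * (-5) * (6) = -30  (0 row swaps -> sign +1)

det(A) = -30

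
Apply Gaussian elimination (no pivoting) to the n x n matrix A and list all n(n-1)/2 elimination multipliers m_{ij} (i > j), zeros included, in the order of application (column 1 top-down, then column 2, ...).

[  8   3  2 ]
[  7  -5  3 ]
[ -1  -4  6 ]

multipliers: 7/8, -1/8, 29/61

Forward elimination:
R2 <- R2 - (7/8)*R1:  [     0  -61/8    5/4 ]
R3 <- R3 - (-1/8)*R1:  [     0  -29/8   25/4 ]
R3 <- R3 - (29/61)*R2:  [      0       0  345/61 ]
Multipliers (in order of application): m_{21} = 7/8, m_{31} = -1/8, m_{32} = 29/61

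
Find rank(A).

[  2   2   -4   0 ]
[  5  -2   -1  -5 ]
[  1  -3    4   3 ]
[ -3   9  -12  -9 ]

rank(A) = 3

Row reduction:
R2 <- R2 - (5/2)*R1:  [  0  -7   9  -5 ]
R3 <- R3 - (1/2)*R1:  [  0  -4   6   3 ]
R4 <- R4 - (-3/2)*R1:  [   0   12  -18   -9 ]
R3 <- R3 - (4/7)*R2:  [    0     0   6/7  41/7 ]
R4 <- R4 - (-12/7)*R2:  [      0       0   -18/7  -123/7 ]
R4 <- R4 - (-3)*R3:  [ 0  0  0  0 ]
Row echelon form:
[ 2   2   -4     0 ]
[ 0  -7    9    -5 ]
[ 0   0  6/7  41/7 ]
[ 0   0    0     0 ]
Nonzero rows / pivot columns: 3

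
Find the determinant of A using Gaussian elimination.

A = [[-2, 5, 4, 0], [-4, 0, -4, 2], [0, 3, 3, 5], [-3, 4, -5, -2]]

det(A) = 794

Forward elimination:
R2 <- R2 - (2)*R1:  [   0  -10  -12    2 ]
R4 <- R4 - (3/2)*R1:  [    0  -7/2   -11    -2 ]
R3 <- R3 - (-3/10)*R2:  [    0     0  -3/5  28/5 ]
R4 <- R4 - (7/20)*R2:  [      0       0   -34/5  -27/10 ]
R4 <- R4 - (34/3)*R3:  [      0       0       0  -397/6 ]
Upper-triangular form:
[ -2    5     4       0 ]
[  0  -10   -12       2 ]
[  0    0  -3/5    28/5 ]
[  0    0     0  -397/6 ]
det(A) = (-1)^0 * (-2) * (-10) * (-3/5) * (-397/6) = 794  (0 row swaps -> sign +1)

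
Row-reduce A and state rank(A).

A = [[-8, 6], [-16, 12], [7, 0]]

Row reduction:
R2 <- R2 - (2)*R1:  [ 0  0 ]
R3 <- R3 - (-7/8)*R1:  [    0  21/4 ]
R2 <-> R3   (pivot in column 2 was zero)
[ -8     6 ]
[  0  21/4 ]
[  0     0 ]
Row echelon form:
[ -8     6 ]
[  0  21/4 ]
[  0     0 ]
Nonzero rows / pivot columns: 2

rank(A) = 2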